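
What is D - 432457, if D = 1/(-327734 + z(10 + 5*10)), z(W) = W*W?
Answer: -140174017239/324134 ≈ -4.3246e+5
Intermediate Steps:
z(W) = W**2
D = -1/324134 (D = 1/(-327734 + (10 + 5*10)**2) = 1/(-327734 + (10 + 50)**2) = 1/(-327734 + 60**2) = 1/(-327734 + 3600) = 1/(-324134) = -1/324134 ≈ -3.0851e-6)
D - 432457 = -1/324134 - 432457 = -140174017239/324134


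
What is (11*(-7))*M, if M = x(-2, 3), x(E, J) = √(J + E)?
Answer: -77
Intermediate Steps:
x(E, J) = √(E + J)
M = 1 (M = √(-2 + 3) = √1 = 1)
(11*(-7))*M = (11*(-7))*1 = -77*1 = -77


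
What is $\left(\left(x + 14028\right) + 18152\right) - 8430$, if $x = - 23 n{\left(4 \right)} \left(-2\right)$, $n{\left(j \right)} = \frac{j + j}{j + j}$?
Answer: $23796$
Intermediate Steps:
$n{\left(j \right)} = 1$ ($n{\left(j \right)} = \frac{2 j}{2 j} = 2 j \frac{1}{2 j} = 1$)
$x = 46$ ($x = \left(-23\right) 1 \left(-2\right) = \left(-23\right) \left(-2\right) = 46$)
$\left(\left(x + 14028\right) + 18152\right) - 8430 = \left(\left(46 + 14028\right) + 18152\right) - 8430 = \left(14074 + 18152\right) - 8430 = 32226 - 8430 = 23796$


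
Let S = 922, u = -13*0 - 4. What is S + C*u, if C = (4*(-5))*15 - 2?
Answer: 2130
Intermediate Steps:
u = -4 (u = 0 - 4 = -4)
C = -302 (C = -20*15 - 2 = -300 - 2 = -302)
S + C*u = 922 - 302*(-4) = 922 + 1208 = 2130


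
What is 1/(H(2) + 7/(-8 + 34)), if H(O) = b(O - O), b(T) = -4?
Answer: -26/97 ≈ -0.26804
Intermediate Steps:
H(O) = -4
1/(H(2) + 7/(-8 + 34)) = 1/(-4 + 7/(-8 + 34)) = 1/(-4 + 7/26) = 1/(-97/26) = -26/97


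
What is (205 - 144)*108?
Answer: 6588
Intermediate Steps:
(205 - 144)*108 = 61*108 = 6588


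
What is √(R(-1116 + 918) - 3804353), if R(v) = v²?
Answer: I*√3765149 ≈ 1940.4*I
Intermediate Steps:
√(R(-1116 + 918) - 3804353) = √((-1116 + 918)² - 3804353) = √((-198)² - 3804353) = √(39204 - 3804353) = √(-3765149) = I*√3765149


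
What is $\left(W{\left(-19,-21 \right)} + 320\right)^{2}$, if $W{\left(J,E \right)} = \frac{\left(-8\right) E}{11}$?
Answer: $\frac{13601344}{121} \approx 1.1241 \cdot 10^{5}$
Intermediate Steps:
$W{\left(J,E \right)} = - \frac{8 E}{11}$ ($W{\left(J,E \right)} = - 8 E \frac{1}{11} = - \frac{8 E}{11}$)
$\left(W{\left(-19,-21 \right)} + 320\right)^{2} = \left(\left(- \frac{8}{11}\right) \left(-21\right) + 320\right)^{2} = \left(\frac{168}{11} + 320\right)^{2} = \left(\frac{3688}{11}\right)^{2} = \frac{13601344}{121}$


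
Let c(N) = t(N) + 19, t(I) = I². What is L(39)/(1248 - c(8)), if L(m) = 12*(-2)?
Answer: -24/1165 ≈ -0.020601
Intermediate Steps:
c(N) = 19 + N² (c(N) = N² + 19 = 19 + N²)
L(m) = -24
L(39)/(1248 - c(8)) = -24/(1248 - (19 + 8²)) = -24/(1248 - (19 + 64)) = -24/(1248 - 1*83) = -24/(1248 - 83) = -24/1165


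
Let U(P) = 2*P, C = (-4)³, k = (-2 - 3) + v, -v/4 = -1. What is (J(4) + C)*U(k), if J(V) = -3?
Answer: 134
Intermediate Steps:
v = 4 (v = -4*(-1) = 4)
k = -1 (k = (-2 - 3) + 4 = -5 + 4 = -1)
C = -64
(J(4) + C)*U(k) = (-3 - 64)*(2*(-1)) = -67*(-2) = 134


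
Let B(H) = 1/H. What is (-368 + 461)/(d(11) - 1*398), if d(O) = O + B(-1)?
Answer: -93/388 ≈ -0.23969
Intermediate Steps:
d(O) = -1 + O (d(O) = O + 1/(-1) = O - 1 = -1 + O)
(-368 + 461)/(d(11) - 1*398) = (-368 + 461)/((-1 + 11) - 1*398) = 93/(10 - 398) = 93/(-388) = 93*(-1/388) = -93/388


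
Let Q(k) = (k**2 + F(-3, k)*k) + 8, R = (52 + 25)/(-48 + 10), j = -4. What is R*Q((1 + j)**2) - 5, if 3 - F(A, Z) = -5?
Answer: -12587/38 ≈ -331.24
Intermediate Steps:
F(A, Z) = 8 (F(A, Z) = 3 - 1*(-5) = 3 + 5 = 8)
R = -77/38 (R = 77/(-38) = 77*(-1/38) = -77/38 ≈ -2.0263)
Q(k) = 8 + k**2 + 8*k (Q(k) = (k**2 + 8*k) + 8 = 8 + k**2 + 8*k)
R*Q((1 + j)**2) - 5 = -77*(8 + ((1 - 4)**2)**2 + 8*(1 - 4)**2)/38 - 5 = -77*(8 + ((-3)**2)**2 + 8*(-3)**2)/38 - 5 = -77*(8 + 9**2 + 8*9)/38 - 5 = -77*(8 + 81 + 72)/38 - 5 = -77/38*161 - 5 = -12397/38 - 5 = -12587/38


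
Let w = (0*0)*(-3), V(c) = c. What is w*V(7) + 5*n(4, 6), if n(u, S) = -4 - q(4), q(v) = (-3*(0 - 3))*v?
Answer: -200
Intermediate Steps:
q(v) = 9*v (q(v) = (-3*(-3))*v = 9*v)
w = 0 (w = 0*(-3) = 0)
n(u, S) = -40 (n(u, S) = -4 - 9*4 = -4 - 1*36 = -4 - 36 = -40)
w*V(7) + 5*n(4, 6) = 0*7 + 5*(-40) = 0 - 200 = -200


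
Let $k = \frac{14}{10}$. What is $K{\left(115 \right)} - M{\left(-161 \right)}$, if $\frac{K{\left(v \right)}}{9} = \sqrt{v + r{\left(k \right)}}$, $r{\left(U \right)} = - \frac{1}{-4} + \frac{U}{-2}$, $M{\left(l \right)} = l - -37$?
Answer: $124 + \frac{9 \sqrt{11455}}{10} \approx 220.33$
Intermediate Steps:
$M{\left(l \right)} = 37 + l$ ($M{\left(l \right)} = l + 37 = 37 + l$)
$k = \frac{7}{5}$ ($k = 14 \cdot \frac{1}{10} = \frac{7}{5} \approx 1.4$)
$r{\left(U \right)} = \frac{1}{4} - \frac{U}{2}$ ($r{\left(U \right)} = \left(-1\right) \left(- \frac{1}{4}\right) + U \left(- \frac{1}{2}\right) = \frac{1}{4} - \frac{U}{2}$)
$K{\left(v \right)} = 9 \sqrt{- \frac{9}{20} + v}$ ($K{\left(v \right)} = 9 \sqrt{v + \left(\frac{1}{4} - \frac{7}{10}\right)} = 9 \sqrt{v - \frac{9}{20}} = 9 \sqrt{- \frac{9}{20} + v}$)
$K{\left(115 \right)} - M{\left(-161 \right)} = \frac{9 \sqrt{-45 + 100 \cdot 115}}{10} - \left(37 - 161\right) = \frac{9 \sqrt{-45 + 11500}}{10} - -124 = \frac{9 \sqrt{11455}}{10} + 124 = 124 + \frac{9 \sqrt{11455}}{10}$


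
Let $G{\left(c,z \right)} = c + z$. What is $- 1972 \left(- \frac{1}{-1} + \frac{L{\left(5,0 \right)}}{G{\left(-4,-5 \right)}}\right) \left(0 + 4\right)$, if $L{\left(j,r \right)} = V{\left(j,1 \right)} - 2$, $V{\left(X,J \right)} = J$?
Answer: $- \frac{78880}{9} \approx -8764.4$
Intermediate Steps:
$L{\left(j,r \right)} = -1$ ($L{\left(j,r \right)} = 1 - 2 = -1$)
$- 1972 \left(- \frac{1}{-1} + \frac{L{\left(5,0 \right)}}{G{\left(-4,-5 \right)}}\right) \left(0 + 4\right) = - 1972 \left(- \frac{1}{-1} - \frac{1}{-4 - 5}\right) \left(0 + 4\right) = - 1972 \left(\left(-1\right) \left(-1\right) - \frac{1}{-9}\right) 4 = - 1972 \left(1 - - \frac{1}{9}\right) 4 = - 1972 \left(1 + \frac{1}{9}\right) 4 = - 1972 \cdot \frac{10}{9} \cdot 4 = \left(-1972\right) \frac{40}{9} = - \frac{78880}{9}$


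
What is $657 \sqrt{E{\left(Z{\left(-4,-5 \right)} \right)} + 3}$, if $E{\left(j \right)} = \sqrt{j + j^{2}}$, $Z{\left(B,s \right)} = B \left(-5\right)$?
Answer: $657 \sqrt{3 + 2 \sqrt{105}} \approx 3184.5$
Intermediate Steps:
$Z{\left(B,s \right)} = - 5 B$
$657 \sqrt{E{\left(Z{\left(-4,-5 \right)} \right)} + 3} = 657 \sqrt{\sqrt{\left(-5\right) \left(-4\right) \left(1 - -20\right)} + 3} = 657 \sqrt{\sqrt{20 \left(1 + 20\right)} + 3} = 657 \sqrt{\sqrt{20 \cdot 21} + 3} = 657 \sqrt{\sqrt{420} + 3} = 657 \sqrt{2 \sqrt{105} + 3} = 657 \sqrt{3 + 2 \sqrt{105}}$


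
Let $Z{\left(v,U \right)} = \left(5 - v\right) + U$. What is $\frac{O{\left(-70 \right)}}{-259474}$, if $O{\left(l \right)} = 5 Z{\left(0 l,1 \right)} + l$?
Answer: $\frac{20}{129737} \approx 0.00015416$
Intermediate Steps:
$Z{\left(v,U \right)} = 5 + U - v$
$O{\left(l \right)} = 30 + l$ ($O{\left(l \right)} = 5 \left(5 + 1 - 0 l\right) + l = 5 \left(5 + 1 - 0\right) + l = 5 \left(5 + 1 + 0\right) + l = 5 \cdot 6 + l = 30 + l$)
$\frac{O{\left(-70 \right)}}{-259474} = \frac{30 - 70}{-259474} = \left(-40\right) \left(- \frac{1}{259474}\right) = \frac{20}{129737}$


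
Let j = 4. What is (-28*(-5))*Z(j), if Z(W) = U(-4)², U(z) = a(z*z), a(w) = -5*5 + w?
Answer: 11340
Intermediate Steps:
a(w) = -25 + w
U(z) = -25 + z² (U(z) = -25 + z*z = -25 + z²)
Z(W) = 81 (Z(W) = (-25 + (-4)²)² = (-25 + 16)² = (-9)² = 81)
(-28*(-5))*Z(j) = -28*(-5)*81 = 140*81 = 11340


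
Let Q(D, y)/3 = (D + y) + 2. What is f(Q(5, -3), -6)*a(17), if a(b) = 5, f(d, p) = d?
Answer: 60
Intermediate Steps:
Q(D, y) = 6 + 3*D + 3*y (Q(D, y) = 3*((D + y) + 2) = 3*(2 + D + y) = 6 + 3*D + 3*y)
f(Q(5, -3), -6)*a(17) = (6 + 3*5 + 3*(-3))*5 = (6 + 15 - 9)*5 = 12*5 = 60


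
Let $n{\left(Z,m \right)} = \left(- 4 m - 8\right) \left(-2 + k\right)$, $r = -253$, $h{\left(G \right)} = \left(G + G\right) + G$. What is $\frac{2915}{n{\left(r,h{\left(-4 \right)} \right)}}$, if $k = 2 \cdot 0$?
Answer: $- \frac{583}{16} \approx -36.438$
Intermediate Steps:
$k = 0$
$h{\left(G \right)} = 3 G$ ($h{\left(G \right)} = 2 G + G = 3 G$)
$n{\left(Z,m \right)} = 16 + 8 m$ ($n{\left(Z,m \right)} = \left(- 4 m - 8\right) \left(-2 + 0\right) = \left(-8 - 4 m\right) \left(-2\right) = 16 + 8 m$)
$\frac{2915}{n{\left(r,h{\left(-4 \right)} \right)}} = \frac{2915}{16 + 8 \cdot 3 \left(-4\right)} = \frac{2915}{16 + 8 \left(-12\right)} = \frac{2915}{16 - 96} = \frac{2915}{-80} = 2915 \left(- \frac{1}{80}\right) = - \frac{583}{16}$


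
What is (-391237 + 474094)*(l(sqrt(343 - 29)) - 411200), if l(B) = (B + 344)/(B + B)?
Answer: -68141513943/2 + 7125702*sqrt(314)/157 ≈ -3.4070e+10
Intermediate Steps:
l(B) = (344 + B)/(2*B) (l(B) = (344 + B)/((2*B)) = (344 + B)*(1/(2*B)) = (344 + B)/(2*B))
(-391237 + 474094)*(l(sqrt(343 - 29)) - 411200) = (-391237 + 474094)*((344 + sqrt(343 - 29))/(2*(sqrt(343 - 29))) - 411200) = 82857*((344 + sqrt(314))/(2*(sqrt(314))) - 411200) = 82857*((sqrt(314)/314)*(344 + sqrt(314))/2 - 411200) = 82857*(sqrt(314)*(344 + sqrt(314))/628 - 411200) = 82857*(-411200 + sqrt(314)*(344 + sqrt(314))/628) = -34070798400 + 82857*sqrt(314)*(344 + sqrt(314))/628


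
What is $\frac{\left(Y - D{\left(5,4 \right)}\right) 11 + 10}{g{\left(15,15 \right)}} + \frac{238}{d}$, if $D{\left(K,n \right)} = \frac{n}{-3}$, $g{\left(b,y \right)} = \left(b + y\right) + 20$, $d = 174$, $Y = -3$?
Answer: $\frac{209}{174} \approx 1.2011$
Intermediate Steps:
$g{\left(b,y \right)} = 20 + b + y$
$D{\left(K,n \right)} = - \frac{n}{3}$ ($D{\left(K,n \right)} = n \left(- \frac{1}{3}\right) = - \frac{n}{3}$)
$\frac{\left(Y - D{\left(5,4 \right)}\right) 11 + 10}{g{\left(15,15 \right)}} + \frac{238}{d} = \frac{\left(-3 - \left(- \frac{1}{3}\right) 4\right) 11 + 10}{20 + 15 + 15} + \frac{238}{174} = \frac{\left(-3 - - \frac{4}{3}\right) 11 + 10}{50} + 238 \cdot \frac{1}{174} = \left(\left(-3 + \frac{4}{3}\right) 11 + 10\right) \frac{1}{50} + \frac{119}{87} = \left(\left(- \frac{5}{3}\right) 11 + 10\right) \frac{1}{50} + \frac{119}{87} = \left(- \frac{55}{3} + 10\right) \frac{1}{50} + \frac{119}{87} = \left(- \frac{25}{3}\right) \frac{1}{50} + \frac{119}{87} = - \frac{1}{6} + \frac{119}{87} = \frac{209}{174}$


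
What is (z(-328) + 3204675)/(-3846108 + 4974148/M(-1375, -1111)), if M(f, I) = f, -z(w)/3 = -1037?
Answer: -2205352875/2646686324 ≈ -0.83325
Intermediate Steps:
z(w) = 3111 (z(w) = -3*(-1037) = 3111)
(z(-328) + 3204675)/(-3846108 + 4974148/M(-1375, -1111)) = (3111 + 3204675)/(-3846108 + 4974148/(-1375)) = 3207786/(-3846108 + 4974148*(-1/1375)) = 3207786/(-3846108 - 4974148/1375) = 3207786/(-5293372648/1375) = 3207786*(-1375/5293372648) = -2205352875/2646686324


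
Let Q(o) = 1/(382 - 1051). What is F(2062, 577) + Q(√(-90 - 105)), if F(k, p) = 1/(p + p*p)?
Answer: -332837/223115514 ≈ -0.0014918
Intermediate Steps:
Q(o) = -1/669 (Q(o) = 1/(-669) = -1/669)
F(k, p) = 1/(p + p²)
F(2062, 577) + Q(√(-90 - 105)) = 1/(577*(1 + 577)) - 1/669 = (1/577)/578 - 1/669 = (1/577)*(1/578) - 1/669 = 1/333506 - 1/669 = -332837/223115514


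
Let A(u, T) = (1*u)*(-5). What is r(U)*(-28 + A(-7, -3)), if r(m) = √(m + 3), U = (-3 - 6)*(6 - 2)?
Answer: 7*I*√33 ≈ 40.212*I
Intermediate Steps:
A(u, T) = -5*u (A(u, T) = u*(-5) = -5*u)
U = -36 (U = -9*4 = -36)
r(m) = √(3 + m)
r(U)*(-28 + A(-7, -3)) = √(3 - 36)*(-28 - 5*(-7)) = √(-33)*(-28 + 35) = (I*√33)*7 = 7*I*√33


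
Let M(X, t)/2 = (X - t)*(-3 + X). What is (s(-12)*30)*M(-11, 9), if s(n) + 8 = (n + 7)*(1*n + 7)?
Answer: 285600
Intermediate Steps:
s(n) = -8 + (7 + n)² (s(n) = -8 + (n + 7)*(1*n + 7) = -8 + (7 + n)*(n + 7) = -8 + (7 + n)*(7 + n) = -8 + (7 + n)²)
M(X, t) = 2*(-3 + X)*(X - t) (M(X, t) = 2*((X - t)*(-3 + X)) = 2*((-3 + X)*(X - t)) = 2*(-3 + X)*(X - t))
(s(-12)*30)*M(-11, 9) = ((-8 + (7 - 12)²)*30)*(-6*(-11) + 2*(-11)² + 6*9 - 2*(-11)*9) = ((-8 + (-5)²)*30)*(66 + 2*121 + 54 + 198) = ((-8 + 25)*30)*(66 + 242 + 54 + 198) = (17*30)*560 = 510*560 = 285600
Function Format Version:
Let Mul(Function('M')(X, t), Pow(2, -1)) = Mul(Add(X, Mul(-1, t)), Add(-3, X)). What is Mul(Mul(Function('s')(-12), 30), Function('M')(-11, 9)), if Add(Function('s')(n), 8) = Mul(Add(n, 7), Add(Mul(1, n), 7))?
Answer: 285600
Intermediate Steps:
Function('s')(n) = Add(-8, Pow(Add(7, n), 2)) (Function('s')(n) = Add(-8, Mul(Add(n, 7), Add(Mul(1, n), 7))) = Add(-8, Mul(Add(7, n), Add(n, 7))) = Add(-8, Mul(Add(7, n), Add(7, n))) = Add(-8, Pow(Add(7, n), 2)))
Function('M')(X, t) = Mul(2, Add(-3, X), Add(X, Mul(-1, t))) (Function('M')(X, t) = Mul(2, Mul(Add(X, Mul(-1, t)), Add(-3, X))) = Mul(2, Mul(Add(-3, X), Add(X, Mul(-1, t)))) = Mul(2, Add(-3, X), Add(X, Mul(-1, t))))
Mul(Mul(Function('s')(-12), 30), Function('M')(-11, 9)) = Mul(Mul(Add(-8, Pow(Add(7, -12), 2)), 30), Add(Mul(-6, -11), Mul(2, Pow(-11, 2)), Mul(6, 9), Mul(-2, -11, 9))) = Mul(Mul(Add(-8, Pow(-5, 2)), 30), Add(66, Mul(2, 121), 54, 198)) = Mul(Mul(Add(-8, 25), 30), Add(66, 242, 54, 198)) = Mul(Mul(17, 30), 560) = Mul(510, 560) = 285600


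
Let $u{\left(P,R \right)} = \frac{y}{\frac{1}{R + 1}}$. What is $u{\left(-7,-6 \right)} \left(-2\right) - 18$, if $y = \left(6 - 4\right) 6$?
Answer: $102$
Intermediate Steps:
$y = 12$ ($y = 2 \cdot 6 = 12$)
$u{\left(P,R \right)} = 12 + 12 R$ ($u{\left(P,R \right)} = \frac{12}{\frac{1}{R + 1}} = \frac{12}{\frac{1}{1 + R}} = 12 \left(1 + R\right) = 12 + 12 R$)
$u{\left(-7,-6 \right)} \left(-2\right) - 18 = \left(12 + 12 \left(-6\right)\right) \left(-2\right) - 18 = \left(12 - 72\right) \left(-2\right) - 18 = \left(-60\right) \left(-2\right) - 18 = 120 - 18 = 102$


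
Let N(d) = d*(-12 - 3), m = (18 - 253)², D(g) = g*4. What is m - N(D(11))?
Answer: 55885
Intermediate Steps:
D(g) = 4*g
m = 55225 (m = (-235)² = 55225)
N(d) = -15*d (N(d) = d*(-15) = -15*d)
m - N(D(11)) = 55225 - (-15)*4*11 = 55225 - (-15)*44 = 55225 - 1*(-660) = 55225 + 660 = 55885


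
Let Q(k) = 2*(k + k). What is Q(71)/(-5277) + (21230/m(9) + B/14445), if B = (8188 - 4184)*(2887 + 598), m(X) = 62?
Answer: 206113187465/157534281 ≈ 1308.4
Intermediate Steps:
Q(k) = 4*k (Q(k) = 2*(2*k) = 4*k)
B = 13953940 (B = 4004*3485 = 13953940)
Q(71)/(-5277) + (21230/m(9) + B/14445) = (4*71)/(-5277) + (21230/62 + 13953940/14445) = 284*(-1/5277) + (21230*(1/62) + 13953940*(1/14445)) = -284/5277 + (10615/31 + 2790788/2889) = -284/5277 + 117181163/89559 = 206113187465/157534281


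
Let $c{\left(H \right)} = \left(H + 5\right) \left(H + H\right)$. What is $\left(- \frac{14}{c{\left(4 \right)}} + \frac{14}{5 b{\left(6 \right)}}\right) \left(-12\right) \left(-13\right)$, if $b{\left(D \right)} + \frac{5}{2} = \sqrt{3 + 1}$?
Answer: $- \frac{13559}{15} \approx -903.93$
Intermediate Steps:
$b{\left(D \right)} = - \frac{1}{2}$ ($b{\left(D \right)} = - \frac{5}{2} + \sqrt{3 + 1} = - \frac{5}{2} + \sqrt{4} = - \frac{5}{2} + 2 = - \frac{1}{2}$)
$c{\left(H \right)} = 2 H \left(5 + H\right)$ ($c{\left(H \right)} = \left(5 + H\right) 2 H = 2 H \left(5 + H\right)$)
$\left(- \frac{14}{c{\left(4 \right)}} + \frac{14}{5 b{\left(6 \right)}}\right) \left(-12\right) \left(-13\right) = \left(- \frac{14}{2 \cdot 4 \left(5 + 4\right)} + \frac{14}{5 \left(- \frac{1}{2}\right)}\right) \left(-12\right) \left(-13\right) = \left(- \frac{14}{2 \cdot 4 \cdot 9} + \frac{14}{- \frac{5}{2}}\right) \left(-12\right) \left(-13\right) = \left(- \frac{14}{72} + 14 \left(- \frac{2}{5}\right)\right) \left(-12\right) \left(-13\right) = \left(\left(-14\right) \frac{1}{72} - \frac{28}{5}\right) \left(-12\right) \left(-13\right) = \left(- \frac{7}{36} - \frac{28}{5}\right) \left(-12\right) \left(-13\right) = \left(- \frac{1043}{180}\right) \left(-12\right) \left(-13\right) = \frac{1043}{15} \left(-13\right) = - \frac{13559}{15}$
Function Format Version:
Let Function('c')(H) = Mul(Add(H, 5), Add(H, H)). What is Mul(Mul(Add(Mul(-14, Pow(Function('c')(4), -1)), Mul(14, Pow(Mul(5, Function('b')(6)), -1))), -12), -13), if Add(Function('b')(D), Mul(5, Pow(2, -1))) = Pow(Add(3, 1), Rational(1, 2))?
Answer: Rational(-13559, 15) ≈ -903.93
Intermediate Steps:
Function('b')(D) = Rational(-1, 2) (Function('b')(D) = Add(Rational(-5, 2), Pow(Add(3, 1), Rational(1, 2))) = Add(Rational(-5, 2), Pow(4, Rational(1, 2))) = Add(Rational(-5, 2), 2) = Rational(-1, 2))
Function('c')(H) = Mul(2, H, Add(5, H)) (Function('c')(H) = Mul(Add(5, H), Mul(2, H)) = Mul(2, H, Add(5, H)))
Mul(Mul(Add(Mul(-14, Pow(Function('c')(4), -1)), Mul(14, Pow(Mul(5, Function('b')(6)), -1))), -12), -13) = Mul(Mul(Add(Mul(-14, Pow(Mul(2, 4, Add(5, 4)), -1)), Mul(14, Pow(Mul(5, Rational(-1, 2)), -1))), -12), -13) = Mul(Mul(Add(Mul(-14, Pow(Mul(2, 4, 9), -1)), Mul(14, Pow(Rational(-5, 2), -1))), -12), -13) = Mul(Mul(Add(Mul(-14, Pow(72, -1)), Mul(14, Rational(-2, 5))), -12), -13) = Mul(Mul(Add(Mul(-14, Rational(1, 72)), Rational(-28, 5)), -12), -13) = Mul(Mul(Add(Rational(-7, 36), Rational(-28, 5)), -12), -13) = Mul(Mul(Rational(-1043, 180), -12), -13) = Mul(Rational(1043, 15), -13) = Rational(-13559, 15)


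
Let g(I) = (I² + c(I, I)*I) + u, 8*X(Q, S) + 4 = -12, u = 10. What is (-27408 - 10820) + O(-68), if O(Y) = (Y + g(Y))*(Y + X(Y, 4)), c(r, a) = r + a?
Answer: -1005208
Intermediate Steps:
c(r, a) = a + r
X(Q, S) = -2 (X(Q, S) = -½ + (⅛)*(-12) = -½ - 3/2 = -2)
g(I) = 10 + 3*I² (g(I) = (I² + (I + I)*I) + 10 = (I² + (2*I)*I) + 10 = (I² + 2*I²) + 10 = 3*I² + 10 = 10 + 3*I²)
O(Y) = (-2 + Y)*(10 + Y + 3*Y²) (O(Y) = (Y + (10 + 3*Y²))*(Y - 2) = (10 + Y + 3*Y²)*(-2 + Y) = (-2 + Y)*(10 + Y + 3*Y²))
(-27408 - 10820) + O(-68) = (-27408 - 10820) + (-20 - 5*(-68)² + 3*(-68)³ + 8*(-68)) = -38228 + (-20 - 5*4624 + 3*(-314432) - 544) = -38228 + (-20 - 23120 - 943296 - 544) = -38228 - 966980 = -1005208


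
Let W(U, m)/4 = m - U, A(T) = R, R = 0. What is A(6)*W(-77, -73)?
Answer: 0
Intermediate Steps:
A(T) = 0
W(U, m) = -4*U + 4*m (W(U, m) = 4*(m - U) = -4*U + 4*m)
A(6)*W(-77, -73) = 0*(-4*(-77) + 4*(-73)) = 0*(308 - 292) = 0*16 = 0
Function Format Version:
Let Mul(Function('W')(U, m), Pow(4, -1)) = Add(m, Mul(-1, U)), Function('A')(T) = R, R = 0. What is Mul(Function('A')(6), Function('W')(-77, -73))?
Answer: 0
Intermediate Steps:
Function('A')(T) = 0
Function('W')(U, m) = Add(Mul(-4, U), Mul(4, m)) (Function('W')(U, m) = Mul(4, Add(m, Mul(-1, U))) = Add(Mul(-4, U), Mul(4, m)))
Mul(Function('A')(6), Function('W')(-77, -73)) = Mul(0, Add(Mul(-4, -77), Mul(4, -73))) = Mul(0, Add(308, -292)) = Mul(0, 16) = 0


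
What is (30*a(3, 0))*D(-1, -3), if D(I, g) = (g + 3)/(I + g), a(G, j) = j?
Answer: 0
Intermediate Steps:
D(I, g) = (3 + g)/(I + g)
(30*a(3, 0))*D(-1, -3) = (30*0)*((3 - 3)/(-1 - 3)) = 0*(0/(-4)) = 0*(-¼*0) = 0*0 = 0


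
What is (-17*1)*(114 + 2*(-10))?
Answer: -1598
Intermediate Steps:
(-17*1)*(114 + 2*(-10)) = -17*(114 - 20) = -17*94 = -1598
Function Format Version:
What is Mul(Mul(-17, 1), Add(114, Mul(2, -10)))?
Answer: -1598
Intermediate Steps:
Mul(Mul(-17, 1), Add(114, Mul(2, -10))) = Mul(-17, Add(114, -20)) = Mul(-17, 94) = -1598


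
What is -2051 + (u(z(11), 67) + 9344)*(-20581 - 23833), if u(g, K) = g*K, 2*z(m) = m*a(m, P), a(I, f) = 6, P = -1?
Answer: -513205821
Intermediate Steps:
z(m) = 3*m (z(m) = (m*6)/2 = (6*m)/2 = 3*m)
u(g, K) = K*g
-2051 + (u(z(11), 67) + 9344)*(-20581 - 23833) = -2051 + (67*(3*11) + 9344)*(-20581 - 23833) = -2051 + (67*33 + 9344)*(-44414) = -2051 + (2211 + 9344)*(-44414) = -2051 + 11555*(-44414) = -2051 - 513203770 = -513205821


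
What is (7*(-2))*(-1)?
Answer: 14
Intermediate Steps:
(7*(-2))*(-1) = -14*(-1) = 14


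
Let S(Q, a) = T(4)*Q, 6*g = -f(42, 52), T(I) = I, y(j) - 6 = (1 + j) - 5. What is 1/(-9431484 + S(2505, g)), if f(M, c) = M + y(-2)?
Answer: -1/9421464 ≈ -1.0614e-7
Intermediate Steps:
y(j) = 2 + j (y(j) = 6 + ((1 + j) - 5) = 6 + (-4 + j) = 2 + j)
f(M, c) = M (f(M, c) = M + (2 - 2) = M + 0 = M)
g = -7 (g = (-1*42)/6 = (⅙)*(-42) = -7)
S(Q, a) = 4*Q
1/(-9431484 + S(2505, g)) = 1/(-9431484 + 4*2505) = 1/(-9431484 + 10020) = 1/(-9421464) = -1/9421464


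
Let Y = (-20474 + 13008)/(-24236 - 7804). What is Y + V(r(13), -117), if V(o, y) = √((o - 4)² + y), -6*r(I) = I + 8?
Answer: 3733/16020 + 9*I*√3/2 ≈ 0.23302 + 7.7942*I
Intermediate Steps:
Y = 3733/16020 (Y = -7466/(-32040) = -7466*(-1/32040) = 3733/16020 ≈ 0.23302)
r(I) = -4/3 - I/6 (r(I) = -(I + 8)/6 = -(8 + I)/6 = -4/3 - I/6)
V(o, y) = √(y + (-4 + o)²) (V(o, y) = √((-4 + o)² + y) = √(y + (-4 + o)²))
Y + V(r(13), -117) = 3733/16020 + √(-117 + (-4 + (-4/3 - ⅙*13))²) = 3733/16020 + √(-117 + (-4 + (-4/3 - 13/6))²) = 3733/16020 + √(-117 + (-4 - 7/2)²) = 3733/16020 + √(-117 + (-15/2)²) = 3733/16020 + √(-117 + 225/4) = 3733/16020 + √(-243/4) = 3733/16020 + 9*I*√3/2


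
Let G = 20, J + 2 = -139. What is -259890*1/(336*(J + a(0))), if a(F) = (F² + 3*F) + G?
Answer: 43315/6776 ≈ 6.3924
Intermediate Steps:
J = -141 (J = -2 - 139 = -141)
a(F) = 20 + F² + 3*F (a(F) = (F² + 3*F) + 20 = 20 + F² + 3*F)
-259890*1/(336*(J + a(0))) = -259890*1/(336*(-141 + (20 + 0² + 3*0))) = -259890*1/(336*(-141 + (20 + 0 + 0))) = -259890*1/(336*(-141 + 20)) = -259890/((-121*336)) = -259890/(-40656) = -259890*(-1/40656) = 43315/6776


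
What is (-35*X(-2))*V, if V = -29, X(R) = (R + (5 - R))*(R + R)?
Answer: -20300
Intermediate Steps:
X(R) = 10*R (X(R) = 5*(2*R) = 10*R)
(-35*X(-2))*V = -350*(-2)*(-29) = -35*(-20)*(-29) = 700*(-29) = -20300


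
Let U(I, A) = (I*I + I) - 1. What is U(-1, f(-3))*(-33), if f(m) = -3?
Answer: 33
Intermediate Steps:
U(I, A) = -1 + I + I² (U(I, A) = (I² + I) - 1 = (I + I²) - 1 = -1 + I + I²)
U(-1, f(-3))*(-33) = (-1 - 1 + (-1)²)*(-33) = (-1 - 1 + 1)*(-33) = -1*(-33) = 33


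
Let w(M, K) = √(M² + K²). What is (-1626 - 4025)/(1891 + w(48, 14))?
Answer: -5651/1941 ≈ -2.9114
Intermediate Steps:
w(M, K) = √(K² + M²)
(-1626 - 4025)/(1891 + w(48, 14)) = (-1626 - 4025)/(1891 + √(14² + 48²)) = -5651/(1891 + √(196 + 2304)) = -5651/(1891 + √2500) = -5651/(1891 + 50) = -5651/1941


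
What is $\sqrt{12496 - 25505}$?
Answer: $i \sqrt{13009} \approx 114.06 i$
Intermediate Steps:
$\sqrt{12496 - 25505} = \sqrt{-13009} = i \sqrt{13009}$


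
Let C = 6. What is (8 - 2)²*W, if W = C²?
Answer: 1296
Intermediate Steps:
W = 36 (W = 6² = 36)
(8 - 2)²*W = (8 - 2)²*36 = 6²*36 = 36*36 = 1296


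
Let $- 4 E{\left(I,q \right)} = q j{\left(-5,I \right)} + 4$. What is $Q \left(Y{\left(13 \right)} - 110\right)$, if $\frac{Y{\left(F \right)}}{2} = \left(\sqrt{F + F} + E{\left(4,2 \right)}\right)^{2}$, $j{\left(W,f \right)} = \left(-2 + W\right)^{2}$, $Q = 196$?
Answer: $243530 - 19992 \sqrt{26} \approx 1.4159 \cdot 10^{5}$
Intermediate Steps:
$E{\left(I,q \right)} = -1 - \frac{49 q}{4}$ ($E{\left(I,q \right)} = - \frac{q \left(-2 - 5\right)^{2} + 4}{4} = - \frac{q \left(-7\right)^{2} + 4}{4} = - \frac{q 49 + 4}{4} = - \frac{49 q + 4}{4} = - \frac{4 + 49 q}{4} = -1 - \frac{49 q}{4}$)
$Y{\left(F \right)} = 2 \left(- \frac{51}{2} + \sqrt{2} \sqrt{F}\right)^{2}$ ($Y{\left(F \right)} = 2 \left(\sqrt{F + F} - \frac{51}{2}\right)^{2} = 2 \left(\sqrt{2 F} - \frac{51}{2}\right)^{2} = 2 \left(\sqrt{2} \sqrt{F} - \frac{51}{2}\right)^{2} = 2 \left(- \frac{51}{2} + \sqrt{2} \sqrt{F}\right)^{2}$)
$Q \left(Y{\left(13 \right)} - 110\right) = 196 \left(\frac{\left(51 - 2 \sqrt{2} \sqrt{13}\right)^{2}}{2} - 110\right) = 196 \left(\frac{\left(51 - 2 \sqrt{26}\right)^{2}}{2} - 110\right) = 196 \left(-110 + \frac{\left(51 - 2 \sqrt{26}\right)^{2}}{2}\right) = -21560 + 98 \left(51 - 2 \sqrt{26}\right)^{2}$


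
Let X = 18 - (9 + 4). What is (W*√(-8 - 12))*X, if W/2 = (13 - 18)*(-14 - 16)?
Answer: 3000*I*√5 ≈ 6708.2*I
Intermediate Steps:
W = 300 (W = 2*((13 - 18)*(-14 - 16)) = 2*(-5*(-30)) = 2*150 = 300)
X = 5 (X = 18 - 1*13 = 18 - 13 = 5)
(W*√(-8 - 12))*X = (300*√(-8 - 12))*5 = (300*√(-20))*5 = (300*(2*I*√5))*5 = (600*I*√5)*5 = 3000*I*√5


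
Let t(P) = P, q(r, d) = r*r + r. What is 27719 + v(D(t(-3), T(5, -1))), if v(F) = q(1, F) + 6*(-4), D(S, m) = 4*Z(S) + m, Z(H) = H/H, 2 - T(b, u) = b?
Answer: 27697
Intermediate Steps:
T(b, u) = 2 - b
q(r, d) = r + r**2 (q(r, d) = r**2 + r = r + r**2)
Z(H) = 1
D(S, m) = 4 + m (D(S, m) = 4*1 + m = 4 + m)
v(F) = -22 (v(F) = 1*(1 + 1) + 6*(-4) = 1*2 - 24 = 2 - 24 = -22)
27719 + v(D(t(-3), T(5, -1))) = 27719 - 22 = 27697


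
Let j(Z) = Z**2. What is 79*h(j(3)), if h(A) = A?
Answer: 711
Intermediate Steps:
79*h(j(3)) = 79*3**2 = 79*9 = 711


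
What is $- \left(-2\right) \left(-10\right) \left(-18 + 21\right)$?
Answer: $-60$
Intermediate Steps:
$- \left(-2\right) \left(-10\right) \left(-18 + 21\right) = - 20 \cdot 3 = \left(-1\right) 60 = -60$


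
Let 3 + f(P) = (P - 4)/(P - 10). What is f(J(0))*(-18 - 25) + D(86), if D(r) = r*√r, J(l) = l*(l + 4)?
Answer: 559/5 + 86*√86 ≈ 909.33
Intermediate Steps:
J(l) = l*(4 + l)
D(r) = r^(3/2)
f(P) = -3 + (-4 + P)/(-10 + P) (f(P) = -3 + (P - 4)/(P - 10) = -3 + (-4 + P)/(-10 + P))
f(J(0))*(-18 - 25) + D(86) = (2*(13 - 0*(4 + 0))/(-10 + 0*(4 + 0)))*(-18 - 25) + 86^(3/2) = (2*(13 - 0*4)/(-10 + 0*4))*(-43) + 86*√86 = (2*(13 - 1*0)/(-10 + 0))*(-43) + 86*√86 = (2*(13 + 0)/(-10))*(-43) + 86*√86 = (2*(-⅒)*13)*(-43) + 86*√86 = -13/5*(-43) + 86*√86 = 559/5 + 86*√86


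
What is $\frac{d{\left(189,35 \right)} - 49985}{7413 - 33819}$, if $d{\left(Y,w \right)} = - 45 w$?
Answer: $\frac{25780}{13203} \approx 1.9526$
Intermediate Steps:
$\frac{d{\left(189,35 \right)} - 49985}{7413 - 33819} = \frac{\left(-45\right) 35 - 49985}{7413 - 33819} = \frac{-1575 - 49985}{-26406} = \left(-51560\right) \left(- \frac{1}{26406}\right) = \frac{25780}{13203}$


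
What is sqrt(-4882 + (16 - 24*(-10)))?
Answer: 3*I*sqrt(514) ≈ 68.015*I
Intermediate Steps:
sqrt(-4882 + (16 - 24*(-10))) = sqrt(-4882 + (16 - 4*(-60))) = sqrt(-4882 + (16 + 240)) = sqrt(-4882 + 256) = sqrt(-4626) = 3*I*sqrt(514)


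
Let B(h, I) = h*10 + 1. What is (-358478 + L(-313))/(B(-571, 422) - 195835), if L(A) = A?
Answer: 358791/201544 ≈ 1.7802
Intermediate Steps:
B(h, I) = 1 + 10*h (B(h, I) = 10*h + 1 = 1 + 10*h)
(-358478 + L(-313))/(B(-571, 422) - 195835) = (-358478 - 313)/((1 + 10*(-571)) - 195835) = -358791/((1 - 5710) - 195835) = -358791/(-5709 - 195835) = -358791/(-201544) = -358791*(-1/201544) = 358791/201544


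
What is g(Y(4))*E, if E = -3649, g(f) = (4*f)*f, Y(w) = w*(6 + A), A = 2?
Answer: -14946304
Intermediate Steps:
Y(w) = 8*w (Y(w) = w*(6 + 2) = w*8 = 8*w)
g(f) = 4*f²
g(Y(4))*E = (4*(8*4)²)*(-3649) = (4*32²)*(-3649) = (4*1024)*(-3649) = 4096*(-3649) = -14946304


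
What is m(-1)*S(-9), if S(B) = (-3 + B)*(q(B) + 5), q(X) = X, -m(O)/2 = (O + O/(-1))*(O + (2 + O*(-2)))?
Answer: 0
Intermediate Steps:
m(O) = 0 (m(O) = -2*(O + O/(-1))*(O + (2 + O*(-2))) = -2*(O + O*(-1))*(O + (2 - 2*O)) = -2*(O - O)*(2 - O) = -0*(2 - O) = -2*0 = 0)
S(B) = (-3 + B)*(5 + B) (S(B) = (-3 + B)*(B + 5) = (-3 + B)*(5 + B))
m(-1)*S(-9) = 0*(-15 + (-9)² + 2*(-9)) = 0*(-15 + 81 - 18) = 0*48 = 0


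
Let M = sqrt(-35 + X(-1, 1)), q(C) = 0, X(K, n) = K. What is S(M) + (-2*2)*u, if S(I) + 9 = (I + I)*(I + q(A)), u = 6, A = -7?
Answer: -105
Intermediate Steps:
M = 6*I (M = sqrt(-35 - 1) = sqrt(-36) = 6*I ≈ 6.0*I)
S(I) = -9 + 2*I**2 (S(I) = -9 + (I + I)*(I + 0) = -9 + (2*I)*I = -9 + 2*I**2)
S(M) + (-2*2)*u = (-9 + 2*(6*I)**2) - 2*2*6 = (-9 + 2*(-36)) - 4*6 = (-9 - 72) - 24 = -81 - 24 = -105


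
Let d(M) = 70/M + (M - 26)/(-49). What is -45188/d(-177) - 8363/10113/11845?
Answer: -6706709591392429/556177935855 ≈ -12059.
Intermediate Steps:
d(M) = 26/49 + 70/M - M/49 (d(M) = 70/M + (-26 + M)*(-1/49) = 70/M + (26/49 - M/49) = 26/49 + 70/M - M/49)
-45188/d(-177) - 8363/10113/11845 = -45188*(-8673/(3430 - 1*(-177)*(-26 - 177))) - 8363/10113/11845 = -45188*(-8673/(3430 - 1*(-177)*(-203))) - 8363*1/10113*(1/11845) = -45188*(-8673/(3430 - 35931)) - 8363/10113*1/11845 = -45188/((1/49)*(-1/177)*(-32501)) - 8363/119788485 = -45188/4643/1239 - 8363/119788485 = -45188*1239/4643 - 8363/119788485 = -55987932/4643 - 8363/119788485 = -6706709591392429/556177935855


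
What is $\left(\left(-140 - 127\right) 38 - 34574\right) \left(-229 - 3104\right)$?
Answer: $149051760$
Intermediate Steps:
$\left(\left(-140 - 127\right) 38 - 34574\right) \left(-229 - 3104\right) = \left(\left(-267\right) 38 - 34574\right) \left(-3333\right) = \left(-10146 - 34574\right) \left(-3333\right) = \left(-44720\right) \left(-3333\right) = 149051760$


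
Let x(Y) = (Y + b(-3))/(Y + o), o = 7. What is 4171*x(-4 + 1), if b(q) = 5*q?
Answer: -37539/2 ≈ -18770.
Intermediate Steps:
x(Y) = (-15 + Y)/(7 + Y) (x(Y) = (Y + 5*(-3))/(Y + 7) = (Y - 15)/(7 + Y) = (-15 + Y)/(7 + Y))
4171*x(-4 + 1) = 4171*((-15 + (-4 + 1))/(7 + (-4 + 1))) = 4171*((-15 - 3)/(7 - 3)) = 4171*(-18/4) = 4171*((1/4)*(-18)) = 4171*(-9/2) = -37539/2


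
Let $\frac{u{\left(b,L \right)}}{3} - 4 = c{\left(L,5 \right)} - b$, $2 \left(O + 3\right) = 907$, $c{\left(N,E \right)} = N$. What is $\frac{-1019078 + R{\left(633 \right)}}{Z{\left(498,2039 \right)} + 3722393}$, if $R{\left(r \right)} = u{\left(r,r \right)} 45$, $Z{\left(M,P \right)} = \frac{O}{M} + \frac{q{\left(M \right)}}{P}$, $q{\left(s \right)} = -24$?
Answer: $- \frac{2068491786072}{7559601302927} \approx -0.27362$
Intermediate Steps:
$O = \frac{901}{2}$ ($O = -3 + \frac{1}{2} \cdot 907 = -3 + \frac{907}{2} = \frac{901}{2} \approx 450.5$)
$u{\left(b,L \right)} = 12 - 3 b + 3 L$ ($u{\left(b,L \right)} = 12 + 3 \left(L - b\right) = 12 + \left(- 3 b + 3 L\right) = 12 - 3 b + 3 L$)
$Z{\left(M,P \right)} = - \frac{24}{P} + \frac{901}{2 M}$ ($Z{\left(M,P \right)} = \frac{901}{2 M} - \frac{24}{P} = - \frac{24}{P} + \frac{901}{2 M}$)
$R{\left(r \right)} = 540$ ($R{\left(r \right)} = \left(12 - 3 r + 3 r\right) 45 = 12 \cdot 45 = 540$)
$\frac{-1019078 + R{\left(633 \right)}}{Z{\left(498,2039 \right)} + 3722393} = \frac{-1019078 + 540}{\left(- \frac{24}{2039} + \frac{901}{2 \cdot 498}\right) + 3722393} = - \frac{1018538}{\left(\left(-24\right) \frac{1}{2039} + \frac{901}{2} \cdot \frac{1}{498}\right) + 3722393} = - \frac{1018538}{\left(- \frac{24}{2039} + \frac{901}{996}\right) + 3722393} = - \frac{1018538}{\frac{1813235}{2030844} + 3722393} = - \frac{1018538}{\frac{7559601302927}{2030844}} = \left(-1018538\right) \frac{2030844}{7559601302927} = - \frac{2068491786072}{7559601302927}$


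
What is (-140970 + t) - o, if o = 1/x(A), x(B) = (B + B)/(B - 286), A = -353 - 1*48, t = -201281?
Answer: -274485989/802 ≈ -3.4225e+5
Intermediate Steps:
A = -401 (A = -353 - 48 = -401)
x(B) = 2*B/(-286 + B) (x(B) = (2*B)/(-286 + B) = 2*B/(-286 + B))
o = 687/802 (o = 1/(2*(-401)/(-286 - 401)) = 1/(2*(-401)/(-687)) = 1/(2*(-401)*(-1/687)) = 1/(802/687) = 687/802 ≈ 0.85661)
(-140970 + t) - o = (-140970 - 201281) - 1*687/802 = -342251 - 687/802 = -274485989/802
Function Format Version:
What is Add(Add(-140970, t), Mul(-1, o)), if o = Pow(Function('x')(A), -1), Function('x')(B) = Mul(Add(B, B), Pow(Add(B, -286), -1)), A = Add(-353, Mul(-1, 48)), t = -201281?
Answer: Rational(-274485989, 802) ≈ -3.4225e+5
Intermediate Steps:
A = -401 (A = Add(-353, -48) = -401)
Function('x')(B) = Mul(2, B, Pow(Add(-286, B), -1)) (Function('x')(B) = Mul(Mul(2, B), Pow(Add(-286, B), -1)) = Mul(2, B, Pow(Add(-286, B), -1)))
o = Rational(687, 802) (o = Pow(Mul(2, -401, Pow(Add(-286, -401), -1)), -1) = Pow(Mul(2, -401, Pow(-687, -1)), -1) = Pow(Mul(2, -401, Rational(-1, 687)), -1) = Pow(Rational(802, 687), -1) = Rational(687, 802) ≈ 0.85661)
Add(Add(-140970, t), Mul(-1, o)) = Add(Add(-140970, -201281), Mul(-1, Rational(687, 802))) = Add(-342251, Rational(-687, 802)) = Rational(-274485989, 802)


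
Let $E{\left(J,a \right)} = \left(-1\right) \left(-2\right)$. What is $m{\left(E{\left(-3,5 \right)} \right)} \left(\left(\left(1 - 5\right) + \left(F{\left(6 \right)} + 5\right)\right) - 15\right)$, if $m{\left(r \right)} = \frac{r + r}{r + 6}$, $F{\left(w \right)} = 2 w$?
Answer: $-1$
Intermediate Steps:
$E{\left(J,a \right)} = 2$
$m{\left(r \right)} = \frac{2 r}{6 + r}$
$m{\left(E{\left(-3,5 \right)} \right)} \left(\left(\left(1 - 5\right) + \left(F{\left(6 \right)} + 5\right)\right) - 15\right) = 2 \cdot 2 \frac{1}{6 + 2} \left(\left(\left(1 - 5\right) + \left(2 \cdot 6 + 5\right)\right) - 15\right) = 2 \cdot 2 \cdot \frac{1}{8} \left(\left(-4 + \left(12 + 5\right)\right) - 15\right) = 2 \cdot 2 \cdot \frac{1}{8} \left(\left(-4 + 17\right) - 15\right) = \frac{13 - 15}{2} = \frac{1}{2} \left(-2\right) = -1$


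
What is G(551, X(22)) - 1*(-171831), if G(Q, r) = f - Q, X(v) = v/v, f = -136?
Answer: 171144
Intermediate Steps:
X(v) = 1
G(Q, r) = -136 - Q
G(551, X(22)) - 1*(-171831) = (-136 - 1*551) - 1*(-171831) = (-136 - 551) + 171831 = -687 + 171831 = 171144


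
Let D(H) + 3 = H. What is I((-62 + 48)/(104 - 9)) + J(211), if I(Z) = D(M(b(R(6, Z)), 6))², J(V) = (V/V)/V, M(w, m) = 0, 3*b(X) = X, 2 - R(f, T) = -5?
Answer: 1900/211 ≈ 9.0047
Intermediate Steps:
R(f, T) = 7 (R(f, T) = 2 - 1*(-5) = 2 + 5 = 7)
b(X) = X/3
D(H) = -3 + H
J(V) = 1/V
I(Z) = 9 (I(Z) = (-3 + 0)² = (-3)² = 9)
I((-62 + 48)/(104 - 9)) + J(211) = 9 + 1/211 = 1900/211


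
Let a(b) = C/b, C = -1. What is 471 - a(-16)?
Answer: 7535/16 ≈ 470.94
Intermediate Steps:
a(b) = -1/b
471 - a(-16) = 471 - (-1)/(-16) = 471 - (-1)*(-1)/16 = 471 - 1*1/16 = 471 - 1/16 = 7535/16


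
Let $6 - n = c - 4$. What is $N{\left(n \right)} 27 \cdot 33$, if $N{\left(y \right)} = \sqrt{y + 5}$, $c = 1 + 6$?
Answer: $1782 \sqrt{2} \approx 2520.1$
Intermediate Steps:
$c = 7$
$n = 3$ ($n = 6 - \left(7 - 4\right) = 6 - 3 = 3$)
$N{\left(y \right)} = \sqrt{5 + y}$
$N{\left(n \right)} 27 \cdot 33 = \sqrt{5 + 3} \cdot 27 \cdot 33 = \sqrt{8} \cdot 27 \cdot 33 = 2 \sqrt{2} \cdot 27 \cdot 33 = 54 \sqrt{2} \cdot 33 = 1782 \sqrt{2}$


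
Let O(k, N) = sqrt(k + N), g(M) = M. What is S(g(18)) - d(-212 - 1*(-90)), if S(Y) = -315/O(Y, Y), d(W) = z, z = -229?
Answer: 353/2 ≈ 176.50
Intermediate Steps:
d(W) = -229
O(k, N) = sqrt(N + k)
S(Y) = -315*sqrt(2)/(2*sqrt(Y)) (S(Y) = -315/sqrt(Y + Y) = -315*sqrt(2)/(2*sqrt(Y)))
S(g(18)) - d(-212 - 1*(-90)) = -315*sqrt(2)/(2*sqrt(18)) - 1*(-229) = -315*sqrt(2)*sqrt(2)/6/2 + 229 = -105/2 + 229 = 353/2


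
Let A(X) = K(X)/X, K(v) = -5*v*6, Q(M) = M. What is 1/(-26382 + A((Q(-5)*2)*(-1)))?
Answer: -1/26412 ≈ -3.7862e-5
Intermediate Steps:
K(v) = -30*v
A(X) = -30 (A(X) = (-30*X)/X = -30)
1/(-26382 + A((Q(-5)*2)*(-1))) = 1/(-26382 - 30) = 1/(-26412) = -1/26412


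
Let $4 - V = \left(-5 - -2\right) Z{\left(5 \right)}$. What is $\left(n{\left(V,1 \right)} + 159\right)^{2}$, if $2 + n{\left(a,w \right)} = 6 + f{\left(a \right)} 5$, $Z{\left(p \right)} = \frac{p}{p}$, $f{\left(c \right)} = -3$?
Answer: $21904$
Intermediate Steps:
$Z{\left(p \right)} = 1$
$V = 7$ ($V = 4 - \left(-5 - -2\right) 1 = 4 - \left(-5 + 2\right) 1 = 4 - \left(-3\right) 1 = 4 - -3 = 4 + 3 = 7$)
$n{\left(a,w \right)} = -11$ ($n{\left(a,w \right)} = -2 + \left(6 - 15\right) = -2 - 9 = -11$)
$\left(n{\left(V,1 \right)} + 159\right)^{2} = \left(-11 + 159\right)^{2} = 148^{2} = 21904$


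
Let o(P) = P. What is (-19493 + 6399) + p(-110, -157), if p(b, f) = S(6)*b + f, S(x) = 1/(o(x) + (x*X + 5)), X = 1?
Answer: -225377/17 ≈ -13257.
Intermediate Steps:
S(x) = 1/(5 + 2*x) (S(x) = 1/(x + (x*1 + 5)) = 1/(x + (x + 5)) = 1/(x + (5 + x)) = 1/(5 + 2*x))
p(b, f) = f + b/17 (p(b, f) = b/(5 + 2*6) + f = b/(5 + 12) + f = b/17 + f = f + b/17)
(-19493 + 6399) + p(-110, -157) = (-19493 + 6399) + (-157 + (1/17)*(-110)) = -13094 + (-157 - 110/17) = -13094 - 2779/17 = -225377/17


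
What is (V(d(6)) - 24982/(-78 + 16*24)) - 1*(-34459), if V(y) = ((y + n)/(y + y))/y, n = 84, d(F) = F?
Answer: 21039709/612 ≈ 34379.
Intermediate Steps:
V(y) = (84 + y)/(2*y²) (V(y) = ((y + 84)/(y + y))/y = ((84 + y)/((2*y)))/y = ((84 + y)*(1/(2*y)))/y = ((84 + y)/(2*y))/y = (84 + y)/(2*y²))
(V(d(6)) - 24982/(-78 + 16*24)) - 1*(-34459) = ((½)*(84 + 6)/6² - 24982/(-78 + 16*24)) - 1*(-34459) = ((½)*(1/36)*90 - 24982/(-78 + 384)) + 34459 = (5/4 - 24982/306) + 34459 = (5/4 - 1*12491/153) + 34459 = (5/4 - 12491/153) + 34459 = -49199/612 + 34459 = 21039709/612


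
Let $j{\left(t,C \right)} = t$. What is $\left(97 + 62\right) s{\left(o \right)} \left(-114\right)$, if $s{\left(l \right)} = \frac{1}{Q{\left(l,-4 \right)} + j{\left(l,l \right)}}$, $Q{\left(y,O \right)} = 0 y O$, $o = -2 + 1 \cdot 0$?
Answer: $9063$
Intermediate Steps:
$o = -2$ ($o = -2 + 0 = -2$)
$Q{\left(y,O \right)} = 0$ ($Q{\left(y,O \right)} = 0 O y = 0$)
$s{\left(l \right)} = \frac{1}{l}$ ($s{\left(l \right)} = \frac{1}{0 + l} = \frac{1}{l}$)
$\left(97 + 62\right) s{\left(o \right)} \left(-114\right) = \frac{97 + 62}{-2} \left(-114\right) = 159 \left(- \frac{1}{2}\right) \left(-114\right) = \left(- \frac{159}{2}\right) \left(-114\right) = 9063$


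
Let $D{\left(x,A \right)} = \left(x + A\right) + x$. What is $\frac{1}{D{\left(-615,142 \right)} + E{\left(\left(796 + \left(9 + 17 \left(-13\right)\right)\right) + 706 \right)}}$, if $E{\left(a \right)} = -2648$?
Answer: $- \frac{1}{3736} \approx -0.00026767$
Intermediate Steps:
$D{\left(x,A \right)} = A + 2 x$ ($D{\left(x,A \right)} = \left(A + x\right) + x = A + 2 x$)
$\frac{1}{D{\left(-615,142 \right)} + E{\left(\left(796 + \left(9 + 17 \left(-13\right)\right)\right) + 706 \right)}} = \frac{1}{\left(142 + 2 \left(-615\right)\right) - 2648} = \frac{1}{\left(142 - 1230\right) - 2648} = \frac{1}{-1088 - 2648} = \frac{1}{-3736} = - \frac{1}{3736}$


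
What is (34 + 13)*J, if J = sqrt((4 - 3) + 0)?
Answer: 47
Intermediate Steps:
J = 1 (J = sqrt(1 + 0) = sqrt(1) = 1)
(34 + 13)*J = (34 + 13)*1 = 47*1 = 47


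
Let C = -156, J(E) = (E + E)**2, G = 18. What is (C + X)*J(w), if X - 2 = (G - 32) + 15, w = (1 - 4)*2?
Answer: -22032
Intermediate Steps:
w = -6 (w = -3*2 = -6)
X = 3 (X = 2 + ((18 - 32) + 15) = 2 + (-14 + 15) = 2 + 1 = 3)
J(E) = 4*E**2 (J(E) = (2*E)**2 = 4*E**2)
(C + X)*J(w) = (-156 + 3)*(4*(-6)**2) = -612*36 = -153*144 = -22032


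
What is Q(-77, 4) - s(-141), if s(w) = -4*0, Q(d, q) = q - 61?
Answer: -57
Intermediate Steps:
Q(d, q) = -61 + q
s(w) = 0
Q(-77, 4) - s(-141) = (-61 + 4) - 1*0 = -57 + 0 = -57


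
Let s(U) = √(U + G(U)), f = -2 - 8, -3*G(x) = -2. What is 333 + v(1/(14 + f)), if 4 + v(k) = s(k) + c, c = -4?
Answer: 325 + √33/6 ≈ 325.96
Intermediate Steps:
G(x) = ⅔ (G(x) = -⅓*(-2) = ⅔)
f = -10
s(U) = √(⅔ + U) (s(U) = √(U + ⅔) = √(⅔ + U))
v(k) = -8 + √(6 + 9*k)/3 (v(k) = -4 + (√(6 + 9*k)/3 - 4) = -4 + (-4 + √(6 + 9*k)/3) = -8 + √(6 + 9*k)/3)
333 + v(1/(14 + f)) = 333 + (-8 + √(6 + 9/(14 - 10))/3) = 333 + (-8 + √(6 + 9/4)/3) = 333 + (-8 + √(33/4)/3) = 333 + (-8 + (√33/2)/3) = 333 + (-8 + √33/6) = 325 + √33/6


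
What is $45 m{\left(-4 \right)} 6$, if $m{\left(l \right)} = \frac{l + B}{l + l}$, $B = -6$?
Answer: $\frac{675}{2} \approx 337.5$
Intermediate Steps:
$m{\left(l \right)} = \frac{-6 + l}{2 l}$ ($m{\left(l \right)} = \frac{l - 6}{l + l} = \frac{-6 + l}{2 l}$)
$45 m{\left(-4 \right)} 6 = 45 \frac{-6 - 4}{2 \left(-4\right)} 6 = 45 \cdot \frac{1}{2} \left(- \frac{1}{4}\right) \left(-10\right) 6 = 45 \cdot \frac{5}{4} \cdot 6 = \frac{225}{4} \cdot 6 = \frac{675}{2}$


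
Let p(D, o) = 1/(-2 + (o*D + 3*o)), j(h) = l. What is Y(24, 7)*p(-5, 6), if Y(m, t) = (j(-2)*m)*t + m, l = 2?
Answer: -180/7 ≈ -25.714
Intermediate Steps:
j(h) = 2
p(D, o) = 1/(-2 + 3*o + D*o) (p(D, o) = 1/(-2 + (D*o + 3*o)) = 1/(-2 + (3*o + D*o)) = 1/(-2 + 3*o + D*o))
Y(m, t) = m + 2*m*t (Y(m, t) = (2*m)*t + m = 2*m*t + m = m + 2*m*t)
Y(24, 7)*p(-5, 6) = (24*(1 + 2*7))/(-2 + 3*6 - 5*6) = (24*(1 + 14))/(-2 + 18 - 30) = (24*15)/(-14) = 360*(-1/14) = -180/7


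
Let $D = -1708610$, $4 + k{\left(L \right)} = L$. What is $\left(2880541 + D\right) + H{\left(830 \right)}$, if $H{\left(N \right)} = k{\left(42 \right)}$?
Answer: $1171969$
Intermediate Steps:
$k{\left(L \right)} = -4 + L$
$H{\left(N \right)} = 38$ ($H{\left(N \right)} = -4 + 42 = 38$)
$\left(2880541 + D\right) + H{\left(830 \right)} = \left(2880541 - 1708610\right) + 38 = 1171931 + 38 = 1171969$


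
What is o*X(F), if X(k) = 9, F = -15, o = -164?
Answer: -1476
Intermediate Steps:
o*X(F) = -164*9 = -1476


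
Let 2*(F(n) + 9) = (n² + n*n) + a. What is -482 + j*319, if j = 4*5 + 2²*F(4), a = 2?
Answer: 16106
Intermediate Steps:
F(n) = -8 + n² (F(n) = -9 + ((n² + n*n) + 2)/2 = -9 + ((n² + n²) + 2)/2 = -9 + (2*n² + 2)/2 = -9 + (2 + 2*n²)/2 = -9 + (1 + n²) = -8 + n²)
j = 52 (j = 4*5 + 2²*(-8 + 4²) = 20 + 4*(-8 + 16) = 20 + 4*8 = 20 + 32 = 52)
-482 + j*319 = -482 + 52*319 = -482 + 16588 = 16106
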